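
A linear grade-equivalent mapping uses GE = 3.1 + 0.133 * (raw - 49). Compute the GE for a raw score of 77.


raw - median = 77 - 49 = 28
slope * diff = 0.133 * 28 = 3.724
GE = 3.1 + 3.724
GE = 6.824

6.824


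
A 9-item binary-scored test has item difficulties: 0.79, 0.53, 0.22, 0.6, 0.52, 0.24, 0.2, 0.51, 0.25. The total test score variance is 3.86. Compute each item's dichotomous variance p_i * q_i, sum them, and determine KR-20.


For each item, compute p_i * q_i:
  Item 1: 0.79 * 0.21 = 0.1659
  Item 2: 0.53 * 0.47 = 0.2491
  Item 3: 0.22 * 0.78 = 0.1716
  Item 4: 0.6 * 0.4 = 0.24
  Item 5: 0.52 * 0.48 = 0.2496
  Item 6: 0.24 * 0.76 = 0.1824
  Item 7: 0.2 * 0.8 = 0.16
  Item 8: 0.51 * 0.49 = 0.2499
  Item 9: 0.25 * 0.75 = 0.1875
Sum(p_i * q_i) = 0.1659 + 0.2491 + 0.1716 + 0.24 + 0.2496 + 0.1824 + 0.16 + 0.2499 + 0.1875 = 1.856
KR-20 = (k/(k-1)) * (1 - Sum(p_i*q_i) / Var_total)
= (9/8) * (1 - 1.856/3.86)
= 1.125 * 0.5192
KR-20 = 0.5841

0.5841


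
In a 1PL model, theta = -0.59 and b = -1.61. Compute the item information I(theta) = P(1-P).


P = 1/(1+exp(-(-0.59--1.61))) = 0.735
I = P*(1-P) = 0.735 * 0.265
I = 0.1948

0.1948


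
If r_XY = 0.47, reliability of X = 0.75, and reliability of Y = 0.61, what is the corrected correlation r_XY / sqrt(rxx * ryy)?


r_corrected = rxy / sqrt(rxx * ryy)
= 0.47 / sqrt(0.75 * 0.61)
= 0.47 / sqrt(0.4575)
= 0.47 / 0.676387
r_corrected = 0.6949

0.6949


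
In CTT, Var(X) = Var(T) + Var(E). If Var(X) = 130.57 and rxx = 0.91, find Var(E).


var_true = rxx * var_obs = 0.91 * 130.57 = 118.8187
var_error = var_obs - var_true
var_error = 130.57 - 118.8187
var_error = 11.7513

11.7513


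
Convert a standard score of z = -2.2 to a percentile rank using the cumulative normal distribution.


CDF(z) = 0.5 * (1 + erf(z/sqrt(2)))
erf(-1.5556) = -0.9722
CDF = 0.0139
Percentile rank = 0.0139 * 100 = 1.39

1.39


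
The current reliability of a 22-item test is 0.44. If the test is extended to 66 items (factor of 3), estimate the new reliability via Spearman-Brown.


r_new = (n * rxx) / (1 + (n-1) * rxx)
r_new = (3 * 0.44) / (1 + 2 * 0.44)
r_new = 1.32 / 1.88
r_new = 0.7021

0.7021


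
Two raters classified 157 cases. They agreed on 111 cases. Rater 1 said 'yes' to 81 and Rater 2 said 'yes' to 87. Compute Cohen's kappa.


P_o = 111/157 = 0.707006
P_e = (81*87 + 76*70) / 24649 = 0.501724
kappa = (P_o - P_e) / (1 - P_e)
kappa = (0.707006 - 0.501724) / (1 - 0.501724)
kappa = 0.412

0.412


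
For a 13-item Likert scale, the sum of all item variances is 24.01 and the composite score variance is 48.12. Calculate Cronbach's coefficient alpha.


alpha = (k/(k-1)) * (1 - sum(si^2)/s_total^2)
= (13/12) * (1 - 24.01/48.12)
alpha = 0.5428

0.5428


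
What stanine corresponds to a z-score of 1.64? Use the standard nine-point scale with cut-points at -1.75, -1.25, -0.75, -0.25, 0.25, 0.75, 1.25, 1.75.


Stanine boundaries: [-1.75, -1.25, -0.75, -0.25, 0.25, 0.75, 1.25, 1.75]
z = 1.64
Check each boundary:
  z >= -1.75 -> could be stanine 2
  z >= -1.25 -> could be stanine 3
  z >= -0.75 -> could be stanine 4
  z >= -0.25 -> could be stanine 5
  z >= 0.25 -> could be stanine 6
  z >= 0.75 -> could be stanine 7
  z >= 1.25 -> could be stanine 8
  z < 1.75
Highest qualifying boundary gives stanine = 8

8


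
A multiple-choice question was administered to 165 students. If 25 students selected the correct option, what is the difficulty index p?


Item difficulty p = number correct / total examinees
p = 25 / 165
p = 0.1515

0.1515


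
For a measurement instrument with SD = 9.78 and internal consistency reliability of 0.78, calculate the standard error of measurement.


SEM = SD * sqrt(1 - rxx)
SEM = 9.78 * sqrt(1 - 0.78)
SEM = 9.78 * sqrt(0.22) = 9.78 * 0.469042
SEM = 4.5872

4.5872


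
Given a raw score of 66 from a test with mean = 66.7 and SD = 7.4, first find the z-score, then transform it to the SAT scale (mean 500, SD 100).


z = (X - mean) / SD = (66 - 66.7) / 7.4
z = -0.7 / 7.4
z = -0.0946
SAT-scale = SAT = 500 + 100z
Carry z at full precision (z = -0.7 / 7.4) into the conversion:
SAT-scale = 500 + 100 * (-0.7 / 7.4) = 500 + -70 / 7.4
SAT-scale = 500 + -9.4595
SAT-scale = 490.5405

490.5405


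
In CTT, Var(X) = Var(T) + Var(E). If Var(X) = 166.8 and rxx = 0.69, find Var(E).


var_true = rxx * var_obs = 0.69 * 166.8 = 115.092
var_error = var_obs - var_true
var_error = 166.8 - 115.092
var_error = 51.708

51.708


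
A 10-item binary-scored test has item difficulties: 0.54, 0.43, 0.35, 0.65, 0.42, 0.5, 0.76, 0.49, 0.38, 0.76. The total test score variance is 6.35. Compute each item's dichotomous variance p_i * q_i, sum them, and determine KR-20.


For each item, compute p_i * q_i:
  Item 1: 0.54 * 0.46 = 0.2484
  Item 2: 0.43 * 0.57 = 0.2451
  Item 3: 0.35 * 0.65 = 0.2275
  Item 4: 0.65 * 0.35 = 0.2275
  Item 5: 0.42 * 0.58 = 0.2436
  Item 6: 0.5 * 0.5 = 0.25
  Item 7: 0.76 * 0.24 = 0.1824
  Item 8: 0.49 * 0.51 = 0.2499
  Item 9: 0.38 * 0.62 = 0.2356
  Item 10: 0.76 * 0.24 = 0.1824
Sum(p_i * q_i) = 0.2484 + 0.2451 + 0.2275 + 0.2275 + 0.2436 + 0.25 + 0.1824 + 0.2499 + 0.2356 + 0.1824 = 2.2924
KR-20 = (k/(k-1)) * (1 - Sum(p_i*q_i) / Var_total)
= (10/9) * (1 - 2.2924/6.35)
= 1.1111 * 0.639
KR-20 = 0.71

0.71


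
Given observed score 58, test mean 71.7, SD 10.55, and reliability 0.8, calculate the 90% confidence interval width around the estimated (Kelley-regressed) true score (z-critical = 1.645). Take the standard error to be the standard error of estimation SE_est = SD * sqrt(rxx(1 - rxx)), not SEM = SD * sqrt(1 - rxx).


True score estimate = 0.8*58 + 0.2*71.7 = 60.74
SE_est = SD * sqrt(rxx * (1 - rxx)) = 10.55 * sqrt(0.8 * 0.2) = 10.55 * sqrt(0.16) = 4.22
CI = T_est +/- z * SE_est, so width = 2 * z * SE_est = 2 * 1.645 * 4.22
Width = 13.8838

13.8838


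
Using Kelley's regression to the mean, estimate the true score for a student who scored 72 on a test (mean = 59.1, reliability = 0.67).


T_est = rxx * X + (1 - rxx) * mean
T_est = 0.67 * 72 + 0.33 * 59.1
T_est = 48.24 + 19.503
T_est = 67.743

67.743


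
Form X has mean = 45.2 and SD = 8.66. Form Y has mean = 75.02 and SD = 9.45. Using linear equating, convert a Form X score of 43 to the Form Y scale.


slope = SD_Y / SD_X = 9.45 / 8.66 ~ 1.0912
intercept = mean_Y - slope * mean_X = 75.02 - (9.45 / 8.66) * 45.2 ~ 25.6967
Y = slope * X + intercept. To avoid rounding drift from the rounded slope/intercept, evaluate the equivalent form Y = mean_Y + SD_Y * (X - mean_X) / SD_X at full precision:
Y = 75.02 + 9.45 * (43 - 45.2) / 8.66
Y = 75.02 - 9.45 * 2.2 / 8.66
Y = 75.02 - 20.79 / 8.66
Y = 75.02 - 2.4007
Y = 72.6193

72.6193


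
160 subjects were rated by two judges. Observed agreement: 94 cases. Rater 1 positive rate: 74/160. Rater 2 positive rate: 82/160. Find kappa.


P_o = 94/160 = 0.5875
P_e = (74*82 + 86*78) / 25600 = 0.499063
kappa = (P_o - P_e) / (1 - P_e)
kappa = (0.5875 - 0.499063) / (1 - 0.499063)
kappa = 0.1765

0.1765


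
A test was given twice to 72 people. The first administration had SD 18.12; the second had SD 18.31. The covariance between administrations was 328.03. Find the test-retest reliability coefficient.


r = cov(X,Y) / (SD_X * SD_Y)
r = 328.03 / (18.12 * 18.31)
r = 328.03 / 331.7772
r = 0.9887

0.9887


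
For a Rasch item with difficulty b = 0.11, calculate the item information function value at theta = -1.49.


P = 1/(1+exp(-(-1.49-0.11))) = 0.168
I = P*(1-P) = 0.168 * 0.832
I = 0.1398

0.1398


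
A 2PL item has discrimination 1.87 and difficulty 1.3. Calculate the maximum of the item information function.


For 2PL, max info at theta = b = 1.3
I_max = a^2 / 4 = 1.87^2 / 4
= 3.4969 / 4
I_max = 0.8742

0.8742


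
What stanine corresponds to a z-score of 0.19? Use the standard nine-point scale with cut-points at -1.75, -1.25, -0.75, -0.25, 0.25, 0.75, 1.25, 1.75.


Stanine boundaries: [-1.75, -1.25, -0.75, -0.25, 0.25, 0.75, 1.25, 1.75]
z = 0.19
Check each boundary:
  z >= -1.75 -> could be stanine 2
  z >= -1.25 -> could be stanine 3
  z >= -0.75 -> could be stanine 4
  z >= -0.25 -> could be stanine 5
  z < 0.25
  z < 0.75
  z < 1.25
  z < 1.75
Highest qualifying boundary gives stanine = 5

5


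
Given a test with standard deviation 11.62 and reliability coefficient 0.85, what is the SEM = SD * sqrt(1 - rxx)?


SEM = SD * sqrt(1 - rxx)
SEM = 11.62 * sqrt(1 - 0.85)
SEM = 11.62 * sqrt(0.15) = 11.62 * 0.387298
SEM = 4.5004

4.5004


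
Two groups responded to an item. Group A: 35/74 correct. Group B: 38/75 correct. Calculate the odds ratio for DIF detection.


Odds_A = 35/39 = 0.8974
Odds_B = 38/37 = 1.027
OR = Odds_A / Odds_B = 0.8974 / 1.027
Exactly, OR = (35 * 37) / (39 * 38) = 1295 / 1482
OR = 0.8738

0.8738


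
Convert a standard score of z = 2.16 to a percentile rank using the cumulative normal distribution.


CDF(z) = 0.5 * (1 + erf(z/sqrt(2)))
erf(1.5274) = 0.9692
CDF = 0.9846
Percentile rank = 0.9846 * 100 = 98.46

98.46


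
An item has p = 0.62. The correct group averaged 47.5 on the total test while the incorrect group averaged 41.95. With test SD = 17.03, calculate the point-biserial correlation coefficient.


q = 1 - p = 0.38
rpb = ((M1 - M0) / SD) * sqrt(p * q)
rpb = ((47.5 - 41.95) / 17.03) * sqrt(0.62 * 0.38)
rpb = 0.1582

0.1582


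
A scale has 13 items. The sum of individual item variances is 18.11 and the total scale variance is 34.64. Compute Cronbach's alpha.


alpha = (k/(k-1)) * (1 - sum(si^2)/s_total^2)
= (13/12) * (1 - 18.11/34.64)
alpha = 0.517

0.517


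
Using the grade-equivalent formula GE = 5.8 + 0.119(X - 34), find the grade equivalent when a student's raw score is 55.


raw - median = 55 - 34 = 21
slope * diff = 0.119 * 21 = 2.499
GE = 5.8 + 2.499
GE = 8.299

8.299


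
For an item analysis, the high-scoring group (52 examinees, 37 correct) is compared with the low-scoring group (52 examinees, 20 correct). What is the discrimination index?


p_upper = 37/52 = 0.7115
p_lower = 20/52 = 0.3846
D = 0.7115 - 0.3846 = 0.3269

0.3269


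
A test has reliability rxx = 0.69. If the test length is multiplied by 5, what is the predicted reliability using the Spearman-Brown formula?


r_new = (n * rxx) / (1 + (n-1) * rxx)
r_new = (5 * 0.69) / (1 + 4 * 0.69)
r_new = 3.45 / 3.76
r_new = 0.9176

0.9176


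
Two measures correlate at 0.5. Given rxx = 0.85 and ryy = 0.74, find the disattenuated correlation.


r_corrected = rxy / sqrt(rxx * ryy)
= 0.5 / sqrt(0.85 * 0.74)
= 0.5 / sqrt(0.629)
= 0.5 / 0.793095
r_corrected = 0.6304

0.6304


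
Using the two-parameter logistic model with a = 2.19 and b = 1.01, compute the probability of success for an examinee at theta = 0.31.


a*(theta - b) = 2.19 * (0.31 - 1.01) = -1.533
exp(--1.533) = 4.6321
P = 1 / (1 + 4.6321)
P = 0.1776

0.1776


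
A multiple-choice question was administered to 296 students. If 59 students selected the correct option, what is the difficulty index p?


Item difficulty p = number correct / total examinees
p = 59 / 296
p = 0.1993

0.1993


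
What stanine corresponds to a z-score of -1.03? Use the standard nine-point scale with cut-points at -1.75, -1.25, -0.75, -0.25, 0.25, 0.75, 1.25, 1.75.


Stanine boundaries: [-1.75, -1.25, -0.75, -0.25, 0.25, 0.75, 1.25, 1.75]
z = -1.03
Check each boundary:
  z >= -1.75 -> could be stanine 2
  z >= -1.25 -> could be stanine 3
  z < -0.75
  z < -0.25
  z < 0.25
  z < 0.75
  z < 1.25
  z < 1.75
Highest qualifying boundary gives stanine = 3

3


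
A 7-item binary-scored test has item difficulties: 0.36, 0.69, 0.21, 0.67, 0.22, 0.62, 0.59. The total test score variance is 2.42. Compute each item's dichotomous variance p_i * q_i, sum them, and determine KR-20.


For each item, compute p_i * q_i:
  Item 1: 0.36 * 0.64 = 0.2304
  Item 2: 0.69 * 0.31 = 0.2139
  Item 3: 0.21 * 0.79 = 0.1659
  Item 4: 0.67 * 0.33 = 0.2211
  Item 5: 0.22 * 0.78 = 0.1716
  Item 6: 0.62 * 0.38 = 0.2356
  Item 7: 0.59 * 0.41 = 0.2419
Sum(p_i * q_i) = 0.2304 + 0.2139 + 0.1659 + 0.2211 + 0.1716 + 0.2356 + 0.2419 = 1.4804
KR-20 = (k/(k-1)) * (1 - Sum(p_i*q_i) / Var_total)
= (7/6) * (1 - 1.4804/2.42)
= 1.1667 * 0.3883
KR-20 = 0.453

0.453


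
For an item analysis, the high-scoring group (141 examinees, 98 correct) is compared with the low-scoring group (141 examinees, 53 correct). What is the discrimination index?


p_upper = 98/141 = 0.695
p_lower = 53/141 = 0.3759
D = 0.695 - 0.3759 = 0.3191

0.3191


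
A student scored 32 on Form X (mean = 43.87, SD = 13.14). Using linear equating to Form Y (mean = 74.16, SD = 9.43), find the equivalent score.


slope = SD_Y / SD_X = 9.43 / 13.14 ~ 0.7177
intercept = mean_Y - slope * mean_X = 74.16 - (9.43 / 13.14) * 43.87 ~ 42.6764
Y = slope * X + intercept. To avoid rounding drift from the rounded slope/intercept, evaluate the equivalent form Y = mean_Y + SD_Y * (X - mean_X) / SD_X at full precision:
Y = 74.16 + 9.43 * (32 - 43.87) / 13.14
Y = 74.16 - 9.43 * 11.87 / 13.14
Y = 74.16 - 111.9341 / 13.14
Y = 74.16 - 8.5186
Y = 65.6414

65.6414


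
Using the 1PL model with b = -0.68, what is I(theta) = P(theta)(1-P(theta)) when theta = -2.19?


P = 1/(1+exp(-(-2.19--0.68))) = 0.1809
I = P*(1-P) = 0.1809 * 0.8191
I = 0.1482

0.1482


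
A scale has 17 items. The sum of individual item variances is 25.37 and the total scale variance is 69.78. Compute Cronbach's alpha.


alpha = (k/(k-1)) * (1 - sum(si^2)/s_total^2)
= (17/16) * (1 - 25.37/69.78)
alpha = 0.6762

0.6762


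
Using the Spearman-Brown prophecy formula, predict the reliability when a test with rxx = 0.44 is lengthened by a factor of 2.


r_new = (n * rxx) / (1 + (n-1) * rxx)
r_new = (2 * 0.44) / (1 + 1 * 0.44)
r_new = 0.88 / 1.44
r_new = 0.6111

0.6111


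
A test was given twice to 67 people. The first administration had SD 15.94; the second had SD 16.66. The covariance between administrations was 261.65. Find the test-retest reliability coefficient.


r = cov(X,Y) / (SD_X * SD_Y)
r = 261.65 / (15.94 * 16.66)
r = 261.65 / 265.5604
r = 0.9853

0.9853


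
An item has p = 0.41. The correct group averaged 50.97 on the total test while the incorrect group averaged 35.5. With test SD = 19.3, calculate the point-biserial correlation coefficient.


q = 1 - p = 0.59
rpb = ((M1 - M0) / SD) * sqrt(p * q)
rpb = ((50.97 - 35.5) / 19.3) * sqrt(0.41 * 0.59)
rpb = 0.3942

0.3942


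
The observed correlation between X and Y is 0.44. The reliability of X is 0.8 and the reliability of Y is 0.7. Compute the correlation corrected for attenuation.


r_corrected = rxy / sqrt(rxx * ryy)
= 0.44 / sqrt(0.8 * 0.7)
= 0.44 / sqrt(0.56)
= 0.44 / 0.748331
r_corrected = 0.588

0.588


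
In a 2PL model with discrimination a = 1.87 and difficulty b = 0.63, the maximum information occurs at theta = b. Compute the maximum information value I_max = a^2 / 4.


For 2PL, max info at theta = b = 0.63
I_max = a^2 / 4 = 1.87^2 / 4
= 3.4969 / 4
I_max = 0.8742

0.8742


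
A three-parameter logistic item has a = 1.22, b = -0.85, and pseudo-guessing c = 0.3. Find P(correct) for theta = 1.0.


logit = 1.22*(1.0 - -0.85) = 2.257
P* = 1/(1 + exp(-2.257)) = 0.9053
P = 0.3 + (1 - 0.3) * 0.9053
P = 0.9337

0.9337


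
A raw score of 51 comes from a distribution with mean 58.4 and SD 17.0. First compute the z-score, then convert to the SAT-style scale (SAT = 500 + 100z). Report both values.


z = (X - mean) / SD = (51 - 58.4) / 17.0
z = -7.4 / 17.0
z = -0.4353
SAT-scale = SAT = 500 + 100z
Carry z at full precision (z = -7.4 / 17.0) into the conversion:
SAT-scale = 500 + 100 * (-7.4 / 17.0) = 500 + -740 / 17.0
SAT-scale = 500 + -43.5294
SAT-scale = 456.4706

456.4706


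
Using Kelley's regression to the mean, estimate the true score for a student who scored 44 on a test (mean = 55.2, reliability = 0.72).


T_est = rxx * X + (1 - rxx) * mean
T_est = 0.72 * 44 + 0.28 * 55.2
T_est = 31.68 + 15.456
T_est = 47.136

47.136


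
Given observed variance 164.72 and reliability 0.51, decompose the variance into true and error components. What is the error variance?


var_true = rxx * var_obs = 0.51 * 164.72 = 84.0072
var_error = var_obs - var_true
var_error = 164.72 - 84.0072
var_error = 80.7128

80.7128


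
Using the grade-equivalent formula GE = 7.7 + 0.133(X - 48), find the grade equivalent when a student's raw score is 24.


raw - median = 24 - 48 = -24
slope * diff = 0.133 * -24 = -3.192
GE = 7.7 + -3.192
GE = 4.508

4.508


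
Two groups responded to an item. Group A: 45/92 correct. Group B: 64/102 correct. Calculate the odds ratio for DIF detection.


Odds_A = 45/47 = 0.9574
Odds_B = 64/38 = 1.6842
OR = Odds_A / Odds_B = 0.9574 / 1.6842
Exactly, OR = (45 * 38) / (47 * 64) = 1710 / 3008
OR = 0.5685

0.5685


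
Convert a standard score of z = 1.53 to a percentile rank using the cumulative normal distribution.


CDF(z) = 0.5 * (1 + erf(z/sqrt(2)))
erf(1.0819) = 0.874
CDF = 0.937
Percentile rank = 0.937 * 100 = 93.7

93.7


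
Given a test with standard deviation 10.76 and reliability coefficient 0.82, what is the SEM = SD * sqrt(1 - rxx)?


SEM = SD * sqrt(1 - rxx)
SEM = 10.76 * sqrt(1 - 0.82)
SEM = 10.76 * sqrt(0.18) = 10.76 * 0.424264
SEM = 4.5651

4.5651


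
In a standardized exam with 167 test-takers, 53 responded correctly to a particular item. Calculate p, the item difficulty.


Item difficulty p = number correct / total examinees
p = 53 / 167
p = 0.3174

0.3174


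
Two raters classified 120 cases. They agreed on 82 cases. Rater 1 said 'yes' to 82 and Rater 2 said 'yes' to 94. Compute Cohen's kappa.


P_o = 82/120 = 0.683333
P_e = (82*94 + 38*26) / 14400 = 0.603889
kappa = (P_o - P_e) / (1 - P_e)
kappa = (0.683333 - 0.603889) / (1 - 0.603889)
kappa = 0.2006

0.2006


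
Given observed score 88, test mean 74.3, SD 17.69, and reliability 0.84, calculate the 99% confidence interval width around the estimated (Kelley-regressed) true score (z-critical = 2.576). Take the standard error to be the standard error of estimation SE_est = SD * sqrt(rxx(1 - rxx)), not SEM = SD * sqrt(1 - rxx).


True score estimate = 0.84*88 + 0.16*74.3 = 85.808
SE_est = SD * sqrt(rxx * (1 - rxx)) = 17.69 * sqrt(0.84 * 0.16) = 17.69 * sqrt(0.1344) = 6.485261
CI = T_est +/- z * SE_est, so width = 2 * z * SE_est = 2 * 2.576 * 6.485261
Width = 33.4121

33.4121


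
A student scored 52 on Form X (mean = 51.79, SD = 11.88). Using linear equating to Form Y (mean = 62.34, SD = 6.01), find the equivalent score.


slope = SD_Y / SD_X = 6.01 / 11.88 ~ 0.5059
intercept = mean_Y - slope * mean_X = 62.34 - (6.01 / 11.88) * 51.79 ~ 36.1398
Y = slope * X + intercept. To avoid rounding drift from the rounded slope/intercept, evaluate the equivalent form Y = mean_Y + SD_Y * (X - mean_X) / SD_X at full precision:
Y = 62.34 + 6.01 * (52 - 51.79) / 11.88
Y = 62.34 + 6.01 * 0.21 / 11.88
Y = 62.34 + 1.2621 / 11.88
Y = 62.34 + 0.1062
Y = 62.4462

62.4462


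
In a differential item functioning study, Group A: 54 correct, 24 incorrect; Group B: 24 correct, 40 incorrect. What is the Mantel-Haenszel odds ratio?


Odds_A = 54/24 = 2.25
Odds_B = 24/40 = 0.6
OR = Odds_A / Odds_B = 2.25 / 0.6
Exactly, OR = (54 * 40) / (24 * 24) = 2160 / 576
OR = 3.75

3.75


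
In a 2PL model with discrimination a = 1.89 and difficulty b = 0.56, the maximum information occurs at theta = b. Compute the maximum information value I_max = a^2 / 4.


For 2PL, max info at theta = b = 0.56
I_max = a^2 / 4 = 1.89^2 / 4
= 3.5721 / 4
I_max = 0.893

0.893


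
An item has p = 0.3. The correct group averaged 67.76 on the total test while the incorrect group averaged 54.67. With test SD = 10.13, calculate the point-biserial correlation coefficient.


q = 1 - p = 0.7
rpb = ((M1 - M0) / SD) * sqrt(p * q)
rpb = ((67.76 - 54.67) / 10.13) * sqrt(0.3 * 0.7)
rpb = 0.5922

0.5922


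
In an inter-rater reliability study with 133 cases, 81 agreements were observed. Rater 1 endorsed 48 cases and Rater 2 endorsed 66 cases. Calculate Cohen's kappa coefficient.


P_o = 81/133 = 0.609023
P_e = (48*66 + 85*67) / 17689 = 0.501046
kappa = (P_o - P_e) / (1 - P_e)
kappa = (0.609023 - 0.501046) / (1 - 0.501046)
kappa = 0.2164

0.2164


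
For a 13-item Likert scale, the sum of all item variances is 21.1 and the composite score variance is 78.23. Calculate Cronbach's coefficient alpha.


alpha = (k/(k-1)) * (1 - sum(si^2)/s_total^2)
= (13/12) * (1 - 21.1/78.23)
alpha = 0.7911

0.7911


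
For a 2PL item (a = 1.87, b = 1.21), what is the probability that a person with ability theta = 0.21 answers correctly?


a*(theta - b) = 1.87 * (0.21 - 1.21) = -1.87
exp(--1.87) = 6.4883
P = 1 / (1 + 6.4883)
P = 0.1335

0.1335


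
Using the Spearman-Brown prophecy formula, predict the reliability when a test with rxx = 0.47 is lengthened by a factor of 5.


r_new = (n * rxx) / (1 + (n-1) * rxx)
r_new = (5 * 0.47) / (1 + 4 * 0.47)
r_new = 2.35 / 2.88
r_new = 0.816

0.816


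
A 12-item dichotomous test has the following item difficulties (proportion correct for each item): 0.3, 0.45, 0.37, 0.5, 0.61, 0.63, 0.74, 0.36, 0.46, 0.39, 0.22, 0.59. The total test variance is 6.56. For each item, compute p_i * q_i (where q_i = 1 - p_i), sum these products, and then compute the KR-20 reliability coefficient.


For each item, compute p_i * q_i:
  Item 1: 0.3 * 0.7 = 0.21
  Item 2: 0.45 * 0.55 = 0.2475
  Item 3: 0.37 * 0.63 = 0.2331
  Item 4: 0.5 * 0.5 = 0.25
  Item 5: 0.61 * 0.39 = 0.2379
  Item 6: 0.63 * 0.37 = 0.2331
  Item 7: 0.74 * 0.26 = 0.1924
  Item 8: 0.36 * 0.64 = 0.2304
  Item 9: 0.46 * 0.54 = 0.2484
  Item 10: 0.39 * 0.61 = 0.2379
  Item 11: 0.22 * 0.78 = 0.1716
  Item 12: 0.59 * 0.41 = 0.2419
Sum(p_i * q_i) = 0.21 + 0.2475 + 0.2331 + 0.25 + 0.2379 + 0.2331 + 0.1924 + 0.2304 + 0.2484 + 0.2379 + 0.1716 + 0.2419 = 2.7342
KR-20 = (k/(k-1)) * (1 - Sum(p_i*q_i) / Var_total)
= (12/11) * (1 - 2.7342/6.56)
= 1.0909 * 0.5832
KR-20 = 0.6362

0.6362


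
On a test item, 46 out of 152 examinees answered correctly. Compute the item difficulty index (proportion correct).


Item difficulty p = number correct / total examinees
p = 46 / 152
p = 0.3026

0.3026


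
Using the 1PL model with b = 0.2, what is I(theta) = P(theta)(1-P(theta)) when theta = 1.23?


P = 1/(1+exp(-(1.23-0.2))) = 0.7369
I = P*(1-P) = 0.7369 * 0.2631
I = 0.1939

0.1939


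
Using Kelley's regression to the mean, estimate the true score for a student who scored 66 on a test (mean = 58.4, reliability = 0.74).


T_est = rxx * X + (1 - rxx) * mean
T_est = 0.74 * 66 + 0.26 * 58.4
T_est = 48.84 + 15.184
T_est = 64.024

64.024


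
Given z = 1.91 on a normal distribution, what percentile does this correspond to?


CDF(z) = 0.5 * (1 + erf(z/sqrt(2)))
erf(1.3506) = 0.9439
CDF = 0.9719
Percentile rank = 0.9719 * 100 = 97.19

97.19


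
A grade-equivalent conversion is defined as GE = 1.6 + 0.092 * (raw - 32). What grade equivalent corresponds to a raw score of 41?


raw - median = 41 - 32 = 9
slope * diff = 0.092 * 9 = 0.828
GE = 1.6 + 0.828
GE = 2.428

2.428


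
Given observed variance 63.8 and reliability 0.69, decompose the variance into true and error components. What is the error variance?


var_true = rxx * var_obs = 0.69 * 63.8 = 44.022
var_error = var_obs - var_true
var_error = 63.8 - 44.022
var_error = 19.778

19.778


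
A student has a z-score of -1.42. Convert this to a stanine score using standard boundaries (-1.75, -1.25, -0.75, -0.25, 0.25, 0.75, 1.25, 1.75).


Stanine boundaries: [-1.75, -1.25, -0.75, -0.25, 0.25, 0.75, 1.25, 1.75]
z = -1.42
Check each boundary:
  z >= -1.75 -> could be stanine 2
  z < -1.25
  z < -0.75
  z < -0.25
  z < 0.25
  z < 0.75
  z < 1.25
  z < 1.75
Highest qualifying boundary gives stanine = 2

2


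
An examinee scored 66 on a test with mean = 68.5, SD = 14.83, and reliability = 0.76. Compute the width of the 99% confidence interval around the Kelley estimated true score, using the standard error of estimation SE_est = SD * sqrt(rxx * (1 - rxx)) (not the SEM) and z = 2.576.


True score estimate = 0.76*66 + 0.24*68.5 = 66.6
SE_est = SD * sqrt(rxx * (1 - rxx)) = 14.83 * sqrt(0.76 * 0.24) = 14.83 * sqrt(0.1824) = 6.333643
CI = T_est +/- z * SE_est, so width = 2 * z * SE_est = 2 * 2.576 * 6.333643
Width = 32.6309

32.6309


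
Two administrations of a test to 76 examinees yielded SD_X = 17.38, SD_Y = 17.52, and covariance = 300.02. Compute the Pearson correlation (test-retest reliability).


r = cov(X,Y) / (SD_X * SD_Y)
r = 300.02 / (17.38 * 17.52)
r = 300.02 / 304.4976
r = 0.9853

0.9853


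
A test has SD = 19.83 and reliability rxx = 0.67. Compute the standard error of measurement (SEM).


SEM = SD * sqrt(1 - rxx)
SEM = 19.83 * sqrt(1 - 0.67)
SEM = 19.83 * sqrt(0.33) = 19.83 * 0.574456
SEM = 11.3915

11.3915


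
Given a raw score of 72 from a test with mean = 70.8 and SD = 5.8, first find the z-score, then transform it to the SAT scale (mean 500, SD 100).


z = (X - mean) / SD = (72 - 70.8) / 5.8
z = 1.2 / 5.8
z = 0.2069
SAT-scale = SAT = 500 + 100z
Carry z at full precision (z = 1.2 / 5.8) into the conversion:
SAT-scale = 500 + 100 * (1.2 / 5.8) = 500 + 120 / 5.8
SAT-scale = 500 + 20.6897
SAT-scale = 520.6897

520.6897


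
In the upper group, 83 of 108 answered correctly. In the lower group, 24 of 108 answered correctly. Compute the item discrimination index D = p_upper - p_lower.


p_upper = 83/108 = 0.7685
p_lower = 24/108 = 0.2222
D = 0.7685 - 0.2222 = 0.5463

0.5463


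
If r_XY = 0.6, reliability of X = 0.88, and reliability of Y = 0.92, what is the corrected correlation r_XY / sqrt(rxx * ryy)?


r_corrected = rxy / sqrt(rxx * ryy)
= 0.6 / sqrt(0.88 * 0.92)
= 0.6 / sqrt(0.8096)
= 0.6 / 0.899778
r_corrected = 0.6668

0.6668


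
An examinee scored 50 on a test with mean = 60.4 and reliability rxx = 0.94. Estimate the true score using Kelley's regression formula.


T_est = rxx * X + (1 - rxx) * mean
T_est = 0.94 * 50 + 0.06 * 60.4
T_est = 47.0 + 3.624
T_est = 50.624

50.624


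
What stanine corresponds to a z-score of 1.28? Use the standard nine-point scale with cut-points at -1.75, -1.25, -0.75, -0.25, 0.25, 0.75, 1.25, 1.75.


Stanine boundaries: [-1.75, -1.25, -0.75, -0.25, 0.25, 0.75, 1.25, 1.75]
z = 1.28
Check each boundary:
  z >= -1.75 -> could be stanine 2
  z >= -1.25 -> could be stanine 3
  z >= -0.75 -> could be stanine 4
  z >= -0.25 -> could be stanine 5
  z >= 0.25 -> could be stanine 6
  z >= 0.75 -> could be stanine 7
  z >= 1.25 -> could be stanine 8
  z < 1.75
Highest qualifying boundary gives stanine = 8

8


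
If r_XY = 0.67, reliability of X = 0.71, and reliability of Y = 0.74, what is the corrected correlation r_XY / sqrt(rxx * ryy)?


r_corrected = rxy / sqrt(rxx * ryy)
= 0.67 / sqrt(0.71 * 0.74)
= 0.67 / sqrt(0.5254)
= 0.67 / 0.724845
r_corrected = 0.9243

0.9243


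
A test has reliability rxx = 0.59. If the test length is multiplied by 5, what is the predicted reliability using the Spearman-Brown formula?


r_new = (n * rxx) / (1 + (n-1) * rxx)
r_new = (5 * 0.59) / (1 + 4 * 0.59)
r_new = 2.95 / 3.36
r_new = 0.878

0.878


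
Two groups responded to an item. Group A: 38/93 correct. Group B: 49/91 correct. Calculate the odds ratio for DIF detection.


Odds_A = 38/55 = 0.6909
Odds_B = 49/42 = 1.1667
OR = Odds_A / Odds_B = 0.6909 / 1.1667
Exactly, OR = (38 * 42) / (55 * 49) = 1596 / 2695
OR = 0.5922

0.5922


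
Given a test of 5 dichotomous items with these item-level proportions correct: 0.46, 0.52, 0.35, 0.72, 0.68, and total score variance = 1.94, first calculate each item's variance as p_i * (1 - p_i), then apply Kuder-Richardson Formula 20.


For each item, compute p_i * q_i:
  Item 1: 0.46 * 0.54 = 0.2484
  Item 2: 0.52 * 0.48 = 0.2496
  Item 3: 0.35 * 0.65 = 0.2275
  Item 4: 0.72 * 0.28 = 0.2016
  Item 5: 0.68 * 0.32 = 0.2176
Sum(p_i * q_i) = 0.2484 + 0.2496 + 0.2275 + 0.2016 + 0.2176 = 1.1447
KR-20 = (k/(k-1)) * (1 - Sum(p_i*q_i) / Var_total)
= (5/4) * (1 - 1.1447/1.94)
= 1.25 * 0.4099
KR-20 = 0.5124

0.5124


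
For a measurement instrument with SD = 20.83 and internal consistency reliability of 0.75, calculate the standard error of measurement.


SEM = SD * sqrt(1 - rxx)
SEM = 20.83 * sqrt(1 - 0.75)
SEM = 20.83 * sqrt(0.25) = 20.83 * 0.5
SEM = 10.415

10.415


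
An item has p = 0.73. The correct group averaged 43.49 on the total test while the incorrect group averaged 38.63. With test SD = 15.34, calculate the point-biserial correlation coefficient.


q = 1 - p = 0.27
rpb = ((M1 - M0) / SD) * sqrt(p * q)
rpb = ((43.49 - 38.63) / 15.34) * sqrt(0.73 * 0.27)
rpb = 0.1407

0.1407


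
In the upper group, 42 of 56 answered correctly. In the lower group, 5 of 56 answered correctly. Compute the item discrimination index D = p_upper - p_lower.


p_upper = 42/56 = 0.75
p_lower = 5/56 = 0.0893
D = 0.75 - 0.0893 = 0.6607

0.6607


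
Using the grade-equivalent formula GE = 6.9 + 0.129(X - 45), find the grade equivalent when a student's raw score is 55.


raw - median = 55 - 45 = 10
slope * diff = 0.129 * 10 = 1.29
GE = 6.9 + 1.29
GE = 8.19

8.19


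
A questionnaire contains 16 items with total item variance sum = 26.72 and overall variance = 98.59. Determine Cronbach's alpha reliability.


alpha = (k/(k-1)) * (1 - sum(si^2)/s_total^2)
= (16/15) * (1 - 26.72/98.59)
alpha = 0.7776

0.7776


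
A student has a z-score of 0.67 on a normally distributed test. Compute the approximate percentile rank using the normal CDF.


CDF(z) = 0.5 * (1 + erf(z/sqrt(2)))
erf(0.4738) = 0.4971
CDF = 0.7486
Percentile rank = 0.7486 * 100 = 74.86

74.86


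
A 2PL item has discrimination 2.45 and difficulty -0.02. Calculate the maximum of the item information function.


For 2PL, max info at theta = b = -0.02
I_max = a^2 / 4 = 2.45^2 / 4
= 6.0025 / 4
I_max = 1.5006

1.5006


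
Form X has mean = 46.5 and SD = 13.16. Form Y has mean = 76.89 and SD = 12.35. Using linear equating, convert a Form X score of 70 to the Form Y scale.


slope = SD_Y / SD_X = 12.35 / 13.16 ~ 0.9384
intercept = mean_Y - slope * mean_X = 76.89 - (12.35 / 13.16) * 46.5 ~ 33.2521
Y = slope * X + intercept. To avoid rounding drift from the rounded slope/intercept, evaluate the equivalent form Y = mean_Y + SD_Y * (X - mean_X) / SD_X at full precision:
Y = 76.89 + 12.35 * (70 - 46.5) / 13.16
Y = 76.89 + 12.35 * 23.5 / 13.16
Y = 76.89 + 290.225 / 13.16
Y = 76.89 + 22.0536
Y = 98.9436

98.9436


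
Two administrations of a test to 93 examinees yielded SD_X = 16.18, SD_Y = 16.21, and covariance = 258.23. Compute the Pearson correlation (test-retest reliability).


r = cov(X,Y) / (SD_X * SD_Y)
r = 258.23 / (16.18 * 16.21)
r = 258.23 / 262.2778
r = 0.9846

0.9846


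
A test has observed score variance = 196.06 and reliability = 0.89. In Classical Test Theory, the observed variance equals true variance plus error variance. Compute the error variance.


var_true = rxx * var_obs = 0.89 * 196.06 = 174.4934
var_error = var_obs - var_true
var_error = 196.06 - 174.4934
var_error = 21.5666

21.5666


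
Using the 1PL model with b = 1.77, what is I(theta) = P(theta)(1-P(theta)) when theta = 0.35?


P = 1/(1+exp(-(0.35-1.77))) = 0.1947
I = P*(1-P) = 0.1947 * 0.8053
I = 0.1568

0.1568


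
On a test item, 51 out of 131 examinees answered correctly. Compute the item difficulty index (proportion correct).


Item difficulty p = number correct / total examinees
p = 51 / 131
p = 0.3893

0.3893


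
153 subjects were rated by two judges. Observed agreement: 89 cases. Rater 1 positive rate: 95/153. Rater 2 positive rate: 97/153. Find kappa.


P_o = 89/153 = 0.581699
P_e = (95*97 + 58*56) / 23409 = 0.532402
kappa = (P_o - P_e) / (1 - P_e)
kappa = (0.581699 - 0.532402) / (1 - 0.532402)
kappa = 0.1054

0.1054


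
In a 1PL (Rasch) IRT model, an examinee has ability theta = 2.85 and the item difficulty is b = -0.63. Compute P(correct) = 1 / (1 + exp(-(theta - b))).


theta - b = 2.85 - -0.63 = 3.48
exp(-(theta - b)) = exp(-3.48) = 0.0308
P = 1 / (1 + 0.0308)
P = 0.9701

0.9701


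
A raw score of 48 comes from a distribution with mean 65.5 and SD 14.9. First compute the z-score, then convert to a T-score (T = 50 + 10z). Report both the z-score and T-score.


z = (X - mean) / SD = (48 - 65.5) / 14.9
z = -17.5 / 14.9
z = -1.1745
T-score = T = 50 + 10z
Carry z at full precision (z = -17.5 / 14.9) into the conversion:
T-score = 50 + 10 * (-17.5 / 14.9) = 50 + -175 / 14.9
T-score = 50 + -11.745
T-score = 38.255

38.255


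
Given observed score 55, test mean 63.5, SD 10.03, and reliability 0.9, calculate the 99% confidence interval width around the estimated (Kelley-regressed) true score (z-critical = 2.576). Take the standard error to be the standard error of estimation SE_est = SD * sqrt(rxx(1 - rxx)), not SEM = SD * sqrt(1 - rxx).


True score estimate = 0.9*55 + 0.1*63.5 = 55.85
SE_est = SD * sqrt(rxx * (1 - rxx)) = 10.03 * sqrt(0.9 * 0.1) = 10.03 * sqrt(0.09) = 3.009
CI = T_est +/- z * SE_est, so width = 2 * z * SE_est = 2 * 2.576 * 3.009
Width = 15.5024

15.5024


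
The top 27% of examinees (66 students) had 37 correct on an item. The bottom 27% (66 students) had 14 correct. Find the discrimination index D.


p_upper = 37/66 = 0.5606
p_lower = 14/66 = 0.2121
D = 0.5606 - 0.2121 = 0.3485

0.3485


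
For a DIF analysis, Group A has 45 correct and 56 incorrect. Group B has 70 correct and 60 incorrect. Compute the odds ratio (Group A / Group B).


Odds_A = 45/56 = 0.8036
Odds_B = 70/60 = 1.1667
OR = Odds_A / Odds_B = 0.8036 / 1.1667
Exactly, OR = (45 * 60) / (56 * 70) = 2700 / 3920
OR = 0.6888

0.6888


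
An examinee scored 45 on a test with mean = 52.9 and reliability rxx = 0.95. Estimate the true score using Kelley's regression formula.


T_est = rxx * X + (1 - rxx) * mean
T_est = 0.95 * 45 + 0.05 * 52.9
T_est = 42.75 + 2.645
T_est = 45.395

45.395


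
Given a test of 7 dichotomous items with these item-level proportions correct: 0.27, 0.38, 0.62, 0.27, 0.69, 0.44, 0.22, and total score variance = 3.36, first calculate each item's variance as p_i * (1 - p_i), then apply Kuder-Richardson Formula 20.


For each item, compute p_i * q_i:
  Item 1: 0.27 * 0.73 = 0.1971
  Item 2: 0.38 * 0.62 = 0.2356
  Item 3: 0.62 * 0.38 = 0.2356
  Item 4: 0.27 * 0.73 = 0.1971
  Item 5: 0.69 * 0.31 = 0.2139
  Item 6: 0.44 * 0.56 = 0.2464
  Item 7: 0.22 * 0.78 = 0.1716
Sum(p_i * q_i) = 0.1971 + 0.2356 + 0.2356 + 0.1971 + 0.2139 + 0.2464 + 0.1716 = 1.4973
KR-20 = (k/(k-1)) * (1 - Sum(p_i*q_i) / Var_total)
= (7/6) * (1 - 1.4973/3.36)
= 1.1667 * 0.5544
KR-20 = 0.6468

0.6468


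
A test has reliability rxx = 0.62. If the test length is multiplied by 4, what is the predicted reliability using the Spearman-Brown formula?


r_new = (n * rxx) / (1 + (n-1) * rxx)
r_new = (4 * 0.62) / (1 + 3 * 0.62)
r_new = 2.48 / 2.86
r_new = 0.8671

0.8671


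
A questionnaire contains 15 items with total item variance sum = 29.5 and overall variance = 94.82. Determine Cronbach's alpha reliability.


alpha = (k/(k-1)) * (1 - sum(si^2)/s_total^2)
= (15/14) * (1 - 29.5/94.82)
alpha = 0.7381

0.7381


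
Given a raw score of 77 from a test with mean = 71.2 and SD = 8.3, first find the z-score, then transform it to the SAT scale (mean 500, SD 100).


z = (X - mean) / SD = (77 - 71.2) / 8.3
z = 5.8 / 8.3
z = 0.6988
SAT-scale = SAT = 500 + 100z
Carry z at full precision (z = 5.8 / 8.3) into the conversion:
SAT-scale = 500 + 100 * (5.8 / 8.3) = 500 + 580 / 8.3
SAT-scale = 500 + 69.8795
SAT-scale = 569.8795

569.8795


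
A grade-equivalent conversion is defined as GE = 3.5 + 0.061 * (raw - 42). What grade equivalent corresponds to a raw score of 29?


raw - median = 29 - 42 = -13
slope * diff = 0.061 * -13 = -0.793
GE = 3.5 + -0.793
GE = 2.707

2.707


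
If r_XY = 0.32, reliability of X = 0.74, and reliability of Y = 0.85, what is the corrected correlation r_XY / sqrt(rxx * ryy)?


r_corrected = rxy / sqrt(rxx * ryy)
= 0.32 / sqrt(0.74 * 0.85)
= 0.32 / sqrt(0.629)
= 0.32 / 0.793095
r_corrected = 0.4035

0.4035


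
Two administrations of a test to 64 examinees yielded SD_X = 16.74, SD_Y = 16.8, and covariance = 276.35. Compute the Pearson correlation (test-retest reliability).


r = cov(X,Y) / (SD_X * SD_Y)
r = 276.35 / (16.74 * 16.8)
r = 276.35 / 281.232
r = 0.9826

0.9826


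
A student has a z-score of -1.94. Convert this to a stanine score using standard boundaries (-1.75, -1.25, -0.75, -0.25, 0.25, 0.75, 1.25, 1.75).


Stanine boundaries: [-1.75, -1.25, -0.75, -0.25, 0.25, 0.75, 1.25, 1.75]
z = -1.94
Check each boundary:
  z < -1.75
  z < -1.25
  z < -0.75
  z < -0.25
  z < 0.25
  z < 0.75
  z < 1.25
  z < 1.75
Highest qualifying boundary gives stanine = 1

1


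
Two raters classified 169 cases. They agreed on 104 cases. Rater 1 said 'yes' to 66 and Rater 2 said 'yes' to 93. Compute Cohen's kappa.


P_o = 104/169 = 0.615385
P_e = (66*93 + 103*76) / 28561 = 0.488988
kappa = (P_o - P_e) / (1 - P_e)
kappa = (0.615385 - 0.488988) / (1 - 0.488988)
kappa = 0.2473

0.2473


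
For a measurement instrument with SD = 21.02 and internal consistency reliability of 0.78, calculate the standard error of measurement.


SEM = SD * sqrt(1 - rxx)
SEM = 21.02 * sqrt(1 - 0.78)
SEM = 21.02 * sqrt(0.22) = 21.02 * 0.469042
SEM = 9.8593

9.8593


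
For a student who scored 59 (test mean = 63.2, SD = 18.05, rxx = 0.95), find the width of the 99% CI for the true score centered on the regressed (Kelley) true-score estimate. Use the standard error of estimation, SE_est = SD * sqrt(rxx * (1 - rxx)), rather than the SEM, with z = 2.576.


True score estimate = 0.95*59 + 0.05*63.2 = 59.21
SE_est = SD * sqrt(rxx * (1 - rxx)) = 18.05 * sqrt(0.95 * 0.05) = 18.05 * sqrt(0.0475) = 3.933906
CI = T_est +/- z * SE_est, so width = 2 * z * SE_est = 2 * 2.576 * 3.933906
Width = 20.2675

20.2675


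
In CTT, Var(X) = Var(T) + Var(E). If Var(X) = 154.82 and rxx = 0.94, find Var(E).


var_true = rxx * var_obs = 0.94 * 154.82 = 145.5308
var_error = var_obs - var_true
var_error = 154.82 - 145.5308
var_error = 9.2892

9.2892


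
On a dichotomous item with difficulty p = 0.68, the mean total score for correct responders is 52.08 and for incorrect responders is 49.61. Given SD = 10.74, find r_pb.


q = 1 - p = 0.32
rpb = ((M1 - M0) / SD) * sqrt(p * q)
rpb = ((52.08 - 49.61) / 10.74) * sqrt(0.68 * 0.32)
rpb = 0.1073

0.1073


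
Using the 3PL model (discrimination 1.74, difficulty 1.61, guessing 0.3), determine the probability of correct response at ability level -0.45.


logit = 1.74*(-0.45 - 1.61) = -3.5844
P* = 1/(1 + exp(--3.5844)) = 0.027
P = 0.3 + (1 - 0.3) * 0.027
P = 0.3189

0.3189


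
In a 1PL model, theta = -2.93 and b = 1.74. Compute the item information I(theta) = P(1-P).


P = 1/(1+exp(-(-2.93-1.74))) = 0.0093
I = P*(1-P) = 0.0093 * 0.9907
I = 0.0092

0.0092


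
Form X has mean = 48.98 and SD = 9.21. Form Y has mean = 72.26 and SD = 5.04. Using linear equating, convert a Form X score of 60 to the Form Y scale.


slope = SD_Y / SD_X = 5.04 / 9.21 ~ 0.5472
intercept = mean_Y - slope * mean_X = 72.26 - (5.04 / 9.21) * 48.98 ~ 45.4566
Y = slope * X + intercept. To avoid rounding drift from the rounded slope/intercept, evaluate the equivalent form Y = mean_Y + SD_Y * (X - mean_X) / SD_X at full precision:
Y = 72.26 + 5.04 * (60 - 48.98) / 9.21
Y = 72.26 + 5.04 * 11.02 / 9.21
Y = 72.26 + 55.5408 / 9.21
Y = 72.26 + 6.0305
Y = 78.2905

78.2905


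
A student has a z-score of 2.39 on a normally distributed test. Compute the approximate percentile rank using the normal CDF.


CDF(z) = 0.5 * (1 + erf(z/sqrt(2)))
erf(1.69) = 0.9832
CDF = 0.9916
Percentile rank = 0.9916 * 100 = 99.16

99.16


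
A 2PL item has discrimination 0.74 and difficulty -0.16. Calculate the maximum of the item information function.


For 2PL, max info at theta = b = -0.16
I_max = a^2 / 4 = 0.74^2 / 4
= 0.5476 / 4
I_max = 0.1369

0.1369
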